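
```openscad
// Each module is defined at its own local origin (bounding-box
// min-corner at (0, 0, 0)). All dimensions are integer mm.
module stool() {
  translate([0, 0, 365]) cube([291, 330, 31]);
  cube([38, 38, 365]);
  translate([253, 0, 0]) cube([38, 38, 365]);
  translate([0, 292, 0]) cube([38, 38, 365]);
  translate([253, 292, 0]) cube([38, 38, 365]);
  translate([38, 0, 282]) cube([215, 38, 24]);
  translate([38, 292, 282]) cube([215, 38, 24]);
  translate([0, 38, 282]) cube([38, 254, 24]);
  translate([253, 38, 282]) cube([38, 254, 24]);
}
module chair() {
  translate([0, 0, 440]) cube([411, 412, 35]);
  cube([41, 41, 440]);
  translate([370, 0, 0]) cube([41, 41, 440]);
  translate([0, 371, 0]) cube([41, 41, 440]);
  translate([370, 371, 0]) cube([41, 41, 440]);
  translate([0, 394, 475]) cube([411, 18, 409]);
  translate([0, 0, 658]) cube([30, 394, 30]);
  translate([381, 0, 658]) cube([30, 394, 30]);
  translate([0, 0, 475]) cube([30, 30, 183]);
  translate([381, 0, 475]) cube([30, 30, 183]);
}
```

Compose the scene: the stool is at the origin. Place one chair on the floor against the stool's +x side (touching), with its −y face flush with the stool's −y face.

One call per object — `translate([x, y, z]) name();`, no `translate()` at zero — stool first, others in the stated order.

stool();
translate([291, 0, 0]) chair();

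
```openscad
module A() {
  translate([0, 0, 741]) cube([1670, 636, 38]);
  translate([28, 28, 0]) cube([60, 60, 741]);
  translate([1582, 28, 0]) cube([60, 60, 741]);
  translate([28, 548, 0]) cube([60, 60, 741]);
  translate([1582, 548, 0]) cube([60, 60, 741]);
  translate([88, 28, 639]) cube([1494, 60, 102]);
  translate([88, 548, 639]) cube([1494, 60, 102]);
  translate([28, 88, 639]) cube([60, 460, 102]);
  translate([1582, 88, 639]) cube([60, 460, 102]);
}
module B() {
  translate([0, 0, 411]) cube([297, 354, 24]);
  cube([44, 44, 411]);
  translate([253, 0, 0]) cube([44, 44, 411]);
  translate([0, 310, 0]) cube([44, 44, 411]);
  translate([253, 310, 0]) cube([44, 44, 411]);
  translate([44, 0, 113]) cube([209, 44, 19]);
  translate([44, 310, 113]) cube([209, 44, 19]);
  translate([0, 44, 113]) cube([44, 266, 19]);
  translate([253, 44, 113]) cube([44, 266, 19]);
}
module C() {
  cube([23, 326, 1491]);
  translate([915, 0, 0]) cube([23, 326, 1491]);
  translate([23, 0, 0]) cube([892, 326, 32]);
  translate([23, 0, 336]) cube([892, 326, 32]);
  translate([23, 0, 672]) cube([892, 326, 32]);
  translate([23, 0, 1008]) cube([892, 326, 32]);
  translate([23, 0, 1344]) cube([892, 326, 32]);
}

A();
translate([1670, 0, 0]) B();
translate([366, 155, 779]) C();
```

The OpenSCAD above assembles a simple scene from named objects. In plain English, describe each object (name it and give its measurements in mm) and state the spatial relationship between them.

A is a table: top 1670 mm (x) × 636 mm (y), 38 mm thick, upper face at z = 779 mm, on four 60×60 mm square legs, each inset 28 mm from the nearest pair of top edges, running from z = 0 to the bottom of the top. Four apron rails, 60 mm thick and 102 mm tall, run between adjacent legs with their top edges flush with the underside of the top and their outer faces flush with the legs' outer faces.

B is a simple wooden stool: a rectangular seat 297 mm (x) by 354 mm (y), 24 mm thick, top face at z = 435 mm, on four square legs, each 44×44 mm in cross-section. The legs rest on z = 0, each flush with a corner of the seat. Four stretchers, 44 mm wide and 19 mm tall, connect adjacent legs with their undersides at z = 113 mm, each running between the inner faces of the legs it joins and aligned with the legs' outer faces on the other axis.

C is a bookshelf 938 mm wide overall, 326 mm deep and 1491 mm tall. The two sides are 23 mm thick vertical panels. 5 horizontal shelves of 32 mm thickness span between the inner faces of the sides; the lowest shelf sits on the floor and shelves are stacked with a clear vertical gap of 304 mm between each pair.

The stool is against the table's +x side, with their −y faces flush. The bookshelf is on top of the table, centred.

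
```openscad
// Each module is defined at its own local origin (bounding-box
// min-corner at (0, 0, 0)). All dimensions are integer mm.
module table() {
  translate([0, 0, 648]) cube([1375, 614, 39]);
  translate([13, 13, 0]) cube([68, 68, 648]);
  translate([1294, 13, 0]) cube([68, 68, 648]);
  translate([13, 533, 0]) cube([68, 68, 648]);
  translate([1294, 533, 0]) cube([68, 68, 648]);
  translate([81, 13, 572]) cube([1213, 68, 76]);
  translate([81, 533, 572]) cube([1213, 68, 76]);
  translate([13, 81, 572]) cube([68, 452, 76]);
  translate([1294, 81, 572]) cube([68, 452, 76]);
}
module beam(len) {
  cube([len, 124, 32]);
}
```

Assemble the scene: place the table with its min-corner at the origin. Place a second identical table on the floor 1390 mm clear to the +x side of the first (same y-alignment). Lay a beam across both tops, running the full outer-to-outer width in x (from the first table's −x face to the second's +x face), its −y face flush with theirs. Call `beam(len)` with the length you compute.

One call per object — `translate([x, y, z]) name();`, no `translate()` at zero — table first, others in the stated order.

table();
translate([2765, 0, 0]) table();
translate([0, 0, 687]) beam(4140);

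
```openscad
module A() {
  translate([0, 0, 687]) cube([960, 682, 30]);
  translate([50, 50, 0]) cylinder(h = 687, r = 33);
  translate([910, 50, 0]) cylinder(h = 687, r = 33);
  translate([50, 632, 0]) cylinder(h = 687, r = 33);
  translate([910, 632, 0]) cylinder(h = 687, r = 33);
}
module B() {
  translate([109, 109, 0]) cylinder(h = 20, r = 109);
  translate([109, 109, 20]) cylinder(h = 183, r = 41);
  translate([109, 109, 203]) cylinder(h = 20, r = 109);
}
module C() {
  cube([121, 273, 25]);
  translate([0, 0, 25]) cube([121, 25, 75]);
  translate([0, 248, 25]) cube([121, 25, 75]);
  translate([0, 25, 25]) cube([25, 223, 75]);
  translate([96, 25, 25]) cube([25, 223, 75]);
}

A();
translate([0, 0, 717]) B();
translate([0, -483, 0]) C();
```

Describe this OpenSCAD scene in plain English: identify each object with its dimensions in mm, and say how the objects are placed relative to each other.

A is a table: top 960 mm (x) × 682 mm (y), 30 mm thick, upper face at z = 717 mm, on four round legs of 66 mm diameter, each leg's bounding box inset 17 mm from the nearest pair of top edges, running from z = 0 to the bottom of the top.

B is a spool: two coaxial disc flanges of radius 109 mm and thickness 20 mm, joined by a core cylinder of radius 41 mm and height 183 mm. The lower flange rests on z = 0 and the three cylinders share a vertical axis.

C is an open storage box with external size 121×273×100 mm and wall thickness 25 mm (the base is also 25 mm thick). The base covers the whole footprint; the four walls stand on the base, with the y-facing walls full-width and the x-facing walls fitting between their inner faces.

The spool is on top of the table. The open box is on the floor beside the table on its −y side.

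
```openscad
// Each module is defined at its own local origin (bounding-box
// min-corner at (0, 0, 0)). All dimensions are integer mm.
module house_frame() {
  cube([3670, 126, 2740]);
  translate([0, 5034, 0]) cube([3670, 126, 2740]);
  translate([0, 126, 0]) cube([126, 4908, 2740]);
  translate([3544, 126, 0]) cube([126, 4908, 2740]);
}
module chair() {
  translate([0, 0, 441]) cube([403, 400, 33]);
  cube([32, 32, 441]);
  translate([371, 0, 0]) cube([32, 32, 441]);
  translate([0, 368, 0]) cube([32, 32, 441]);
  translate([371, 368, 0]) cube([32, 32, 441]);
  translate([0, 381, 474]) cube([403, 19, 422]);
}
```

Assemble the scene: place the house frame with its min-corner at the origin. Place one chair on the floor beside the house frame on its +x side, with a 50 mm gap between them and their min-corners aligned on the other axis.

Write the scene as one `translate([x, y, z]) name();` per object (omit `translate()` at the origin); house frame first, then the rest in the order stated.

house_frame();
translate([3720, 0, 0]) chair();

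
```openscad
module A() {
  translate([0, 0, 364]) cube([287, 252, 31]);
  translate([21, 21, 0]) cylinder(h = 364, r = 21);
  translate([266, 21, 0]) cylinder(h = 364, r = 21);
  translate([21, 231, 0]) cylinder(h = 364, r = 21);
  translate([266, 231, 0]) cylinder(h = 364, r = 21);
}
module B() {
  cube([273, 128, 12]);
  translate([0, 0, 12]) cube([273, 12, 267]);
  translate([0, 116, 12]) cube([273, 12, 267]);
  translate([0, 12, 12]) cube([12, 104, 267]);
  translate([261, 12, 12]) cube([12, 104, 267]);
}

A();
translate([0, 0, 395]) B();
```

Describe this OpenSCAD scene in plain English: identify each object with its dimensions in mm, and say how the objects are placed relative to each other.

A is a four-legged stool. The seat is a 287×252×31 mm slab whose top surface is at z = 395 mm; four round legs, each 42 mm in diameter, run from the floor (z = 0) to the underside of the seat, each leg's axis is inset half a diameter from the nearest pair of seat edges (so the leg's bounding box is flush with the corner).

B is an open-topped rectangular box: outside dimensions 273×128×279 mm, with a uniform wall and base thickness of 12 mm. The base is a full 273×128 slab on the floor; four walls sit on top of the base. The front and back walls (the −y and +y sides) span the full width; the two side walls fit between them.

The open box is on top of the stool.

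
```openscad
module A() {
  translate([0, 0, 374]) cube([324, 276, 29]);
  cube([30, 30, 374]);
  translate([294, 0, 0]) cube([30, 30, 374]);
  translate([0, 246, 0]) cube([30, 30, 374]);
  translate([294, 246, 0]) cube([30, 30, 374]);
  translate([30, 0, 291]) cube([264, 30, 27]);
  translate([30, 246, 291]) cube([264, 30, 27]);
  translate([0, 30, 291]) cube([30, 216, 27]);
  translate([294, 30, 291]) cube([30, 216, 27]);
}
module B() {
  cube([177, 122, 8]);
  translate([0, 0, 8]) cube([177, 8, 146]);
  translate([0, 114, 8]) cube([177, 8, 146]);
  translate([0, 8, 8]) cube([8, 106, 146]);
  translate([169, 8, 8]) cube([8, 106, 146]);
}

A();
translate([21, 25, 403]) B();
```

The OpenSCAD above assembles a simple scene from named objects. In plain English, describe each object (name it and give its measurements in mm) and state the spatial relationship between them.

A is a simple wooden stool: a rectangular seat 324 mm (x) by 276 mm (y), 29 mm thick, top face at z = 403 mm, on four square legs, each 30×30 mm in cross-section. The legs rest on z = 0, each flush with a corner of the seat. Four stretchers, 30 mm wide and 27 mm tall, connect adjacent legs with their undersides at z = 291 mm, each running between the inner faces of the legs it joins and aligned with the legs' outer faces on the other axis.

B is an open storage box with external size 177×122×154 mm and wall thickness 8 mm (the base is also 8 mm thick). The base covers the whole footprint; the four walls stand on the base, with the y-facing walls full-width and the x-facing walls fitting between their inner faces.

The open box is on top of the stool.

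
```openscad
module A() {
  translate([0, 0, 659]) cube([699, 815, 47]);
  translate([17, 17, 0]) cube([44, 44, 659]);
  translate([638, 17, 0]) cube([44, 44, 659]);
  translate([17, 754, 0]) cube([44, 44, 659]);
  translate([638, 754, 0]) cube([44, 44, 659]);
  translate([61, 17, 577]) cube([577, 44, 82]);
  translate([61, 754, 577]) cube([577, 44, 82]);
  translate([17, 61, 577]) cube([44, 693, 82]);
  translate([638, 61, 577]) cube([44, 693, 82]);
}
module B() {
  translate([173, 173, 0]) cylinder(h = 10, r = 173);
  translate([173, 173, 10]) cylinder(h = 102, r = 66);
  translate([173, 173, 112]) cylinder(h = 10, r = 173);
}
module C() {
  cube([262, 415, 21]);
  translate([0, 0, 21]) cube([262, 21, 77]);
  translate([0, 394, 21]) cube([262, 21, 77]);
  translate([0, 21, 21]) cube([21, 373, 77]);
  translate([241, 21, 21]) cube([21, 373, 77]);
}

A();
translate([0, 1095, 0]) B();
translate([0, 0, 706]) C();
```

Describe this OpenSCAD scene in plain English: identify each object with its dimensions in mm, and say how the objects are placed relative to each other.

A is a table with a 699×815 mm rectangular top, 47 mm thick, top surface at z = 706 mm, supported by four 44×44 mm square legs, each inset 17 mm from the nearest pair of top edges, running from the floor. Four apron rails, 44 mm thick and 82 mm tall, run between adjacent legs with their top edges flush with the underside of the top and their outer faces flush with the legs' outer faces.

B is a spool: two coaxial disc flanges of radius 173 mm and thickness 10 mm, joined by a core cylinder of radius 66 mm and height 102 mm. The lower flange rests on z = 0 and the three cylinders share a vertical axis.

C is an open storage box with external size 262×415×98 mm and wall thickness 21 mm (the base is also 21 mm thick). The base covers the whole footprint; the four walls stand on the base, with the y-facing walls full-width and the x-facing walls fitting between their inner faces.

The spool is on the floor beside the table on its +y side. The open box is on top of the table.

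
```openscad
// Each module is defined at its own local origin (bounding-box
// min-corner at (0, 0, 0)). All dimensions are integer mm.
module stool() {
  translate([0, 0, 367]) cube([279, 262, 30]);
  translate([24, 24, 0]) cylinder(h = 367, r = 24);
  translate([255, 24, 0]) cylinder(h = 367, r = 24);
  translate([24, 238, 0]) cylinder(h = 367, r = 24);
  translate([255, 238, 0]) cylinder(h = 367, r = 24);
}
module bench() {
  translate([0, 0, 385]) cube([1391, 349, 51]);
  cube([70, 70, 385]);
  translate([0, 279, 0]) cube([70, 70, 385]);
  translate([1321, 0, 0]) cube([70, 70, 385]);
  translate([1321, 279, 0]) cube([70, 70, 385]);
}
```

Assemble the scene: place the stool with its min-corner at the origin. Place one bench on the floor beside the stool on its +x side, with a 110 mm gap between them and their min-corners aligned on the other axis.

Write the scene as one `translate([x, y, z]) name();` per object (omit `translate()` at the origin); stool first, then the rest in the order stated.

stool();
translate([389, 0, 0]) bench();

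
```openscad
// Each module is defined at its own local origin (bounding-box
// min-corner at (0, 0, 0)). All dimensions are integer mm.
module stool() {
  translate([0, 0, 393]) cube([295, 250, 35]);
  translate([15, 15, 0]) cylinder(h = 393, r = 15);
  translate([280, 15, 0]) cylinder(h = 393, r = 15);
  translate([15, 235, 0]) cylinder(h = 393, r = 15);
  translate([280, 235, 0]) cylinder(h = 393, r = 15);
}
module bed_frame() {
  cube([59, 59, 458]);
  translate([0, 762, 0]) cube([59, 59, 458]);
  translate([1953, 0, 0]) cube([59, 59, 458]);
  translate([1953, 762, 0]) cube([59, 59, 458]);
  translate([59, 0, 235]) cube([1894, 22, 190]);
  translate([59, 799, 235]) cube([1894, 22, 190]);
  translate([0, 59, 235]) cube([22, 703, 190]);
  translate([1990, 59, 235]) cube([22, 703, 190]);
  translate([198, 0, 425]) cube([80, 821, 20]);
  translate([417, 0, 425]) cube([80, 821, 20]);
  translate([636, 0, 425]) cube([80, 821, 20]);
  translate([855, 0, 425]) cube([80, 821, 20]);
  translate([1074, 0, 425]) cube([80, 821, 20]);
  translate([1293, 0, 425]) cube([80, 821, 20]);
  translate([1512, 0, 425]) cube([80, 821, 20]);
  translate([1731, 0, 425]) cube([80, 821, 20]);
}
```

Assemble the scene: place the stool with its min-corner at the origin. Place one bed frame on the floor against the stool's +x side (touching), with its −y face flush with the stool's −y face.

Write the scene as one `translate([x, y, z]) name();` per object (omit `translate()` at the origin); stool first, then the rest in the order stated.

stool();
translate([295, 0, 0]) bed_frame();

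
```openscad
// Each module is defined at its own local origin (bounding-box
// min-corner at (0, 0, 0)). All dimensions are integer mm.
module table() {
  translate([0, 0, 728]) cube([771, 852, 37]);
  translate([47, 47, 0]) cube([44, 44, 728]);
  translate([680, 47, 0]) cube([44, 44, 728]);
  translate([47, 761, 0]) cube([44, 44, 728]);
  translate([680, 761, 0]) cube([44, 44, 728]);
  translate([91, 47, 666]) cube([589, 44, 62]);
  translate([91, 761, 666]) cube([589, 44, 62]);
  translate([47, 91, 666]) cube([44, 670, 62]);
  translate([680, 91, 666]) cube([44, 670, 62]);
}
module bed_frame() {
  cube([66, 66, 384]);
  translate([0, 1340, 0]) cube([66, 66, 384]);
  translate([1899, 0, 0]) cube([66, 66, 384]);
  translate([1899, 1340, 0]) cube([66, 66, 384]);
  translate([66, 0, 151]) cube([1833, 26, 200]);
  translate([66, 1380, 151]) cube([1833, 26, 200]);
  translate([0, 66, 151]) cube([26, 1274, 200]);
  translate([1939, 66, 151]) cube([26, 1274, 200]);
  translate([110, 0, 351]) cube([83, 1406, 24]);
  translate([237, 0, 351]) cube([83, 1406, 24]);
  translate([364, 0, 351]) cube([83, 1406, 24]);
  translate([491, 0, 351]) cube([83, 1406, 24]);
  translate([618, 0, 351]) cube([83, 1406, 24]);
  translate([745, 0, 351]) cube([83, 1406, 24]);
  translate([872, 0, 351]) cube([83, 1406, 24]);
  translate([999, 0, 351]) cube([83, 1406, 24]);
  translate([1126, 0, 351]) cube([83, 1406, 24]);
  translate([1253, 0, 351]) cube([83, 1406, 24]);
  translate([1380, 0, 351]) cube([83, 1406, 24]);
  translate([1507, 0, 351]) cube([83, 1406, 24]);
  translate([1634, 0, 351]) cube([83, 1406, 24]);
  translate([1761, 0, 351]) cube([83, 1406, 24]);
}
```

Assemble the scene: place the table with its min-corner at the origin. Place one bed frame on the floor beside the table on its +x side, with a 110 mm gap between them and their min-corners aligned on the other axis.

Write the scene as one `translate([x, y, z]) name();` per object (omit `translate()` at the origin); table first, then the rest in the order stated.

table();
translate([881, 0, 0]) bed_frame();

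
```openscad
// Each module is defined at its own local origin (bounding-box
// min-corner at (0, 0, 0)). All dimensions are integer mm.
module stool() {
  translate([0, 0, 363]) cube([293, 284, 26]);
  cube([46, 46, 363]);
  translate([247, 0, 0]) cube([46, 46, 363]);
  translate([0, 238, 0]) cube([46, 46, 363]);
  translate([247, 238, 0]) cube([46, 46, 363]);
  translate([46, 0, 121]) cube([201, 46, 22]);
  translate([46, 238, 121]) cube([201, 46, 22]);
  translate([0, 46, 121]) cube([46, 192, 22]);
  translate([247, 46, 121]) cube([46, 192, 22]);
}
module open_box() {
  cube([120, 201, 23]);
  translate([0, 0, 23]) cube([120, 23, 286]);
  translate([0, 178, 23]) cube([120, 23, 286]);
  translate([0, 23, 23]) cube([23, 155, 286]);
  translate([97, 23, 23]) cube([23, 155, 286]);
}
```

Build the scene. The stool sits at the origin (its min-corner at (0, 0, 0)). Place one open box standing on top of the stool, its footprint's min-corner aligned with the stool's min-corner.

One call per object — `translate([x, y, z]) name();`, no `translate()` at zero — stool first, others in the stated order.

stool();
translate([0, 0, 389]) open_box();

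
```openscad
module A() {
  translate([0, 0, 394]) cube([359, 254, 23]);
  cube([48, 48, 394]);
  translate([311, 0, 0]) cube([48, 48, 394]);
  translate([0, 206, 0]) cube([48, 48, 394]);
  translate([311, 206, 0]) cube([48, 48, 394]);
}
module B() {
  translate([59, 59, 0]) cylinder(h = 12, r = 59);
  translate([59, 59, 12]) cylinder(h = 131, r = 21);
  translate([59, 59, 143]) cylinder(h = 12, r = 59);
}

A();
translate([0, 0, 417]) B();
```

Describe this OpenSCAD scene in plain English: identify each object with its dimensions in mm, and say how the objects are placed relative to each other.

A is a four-legged stool. The seat is 359×254 mm, 23 mm thick, top at z = 417 mm. It stands on four square legs, each 48×48 mm in cross-section, from z = 0 to the seat underside, each flush with a corner of the seat.

B is a spool: two coaxial disc flanges of radius 59 mm and thickness 12 mm, joined by a core cylinder of radius 21 mm and height 131 mm. The lower flange rests on z = 0 and the three cylinders share a vertical axis.

The spool is on top of the stool.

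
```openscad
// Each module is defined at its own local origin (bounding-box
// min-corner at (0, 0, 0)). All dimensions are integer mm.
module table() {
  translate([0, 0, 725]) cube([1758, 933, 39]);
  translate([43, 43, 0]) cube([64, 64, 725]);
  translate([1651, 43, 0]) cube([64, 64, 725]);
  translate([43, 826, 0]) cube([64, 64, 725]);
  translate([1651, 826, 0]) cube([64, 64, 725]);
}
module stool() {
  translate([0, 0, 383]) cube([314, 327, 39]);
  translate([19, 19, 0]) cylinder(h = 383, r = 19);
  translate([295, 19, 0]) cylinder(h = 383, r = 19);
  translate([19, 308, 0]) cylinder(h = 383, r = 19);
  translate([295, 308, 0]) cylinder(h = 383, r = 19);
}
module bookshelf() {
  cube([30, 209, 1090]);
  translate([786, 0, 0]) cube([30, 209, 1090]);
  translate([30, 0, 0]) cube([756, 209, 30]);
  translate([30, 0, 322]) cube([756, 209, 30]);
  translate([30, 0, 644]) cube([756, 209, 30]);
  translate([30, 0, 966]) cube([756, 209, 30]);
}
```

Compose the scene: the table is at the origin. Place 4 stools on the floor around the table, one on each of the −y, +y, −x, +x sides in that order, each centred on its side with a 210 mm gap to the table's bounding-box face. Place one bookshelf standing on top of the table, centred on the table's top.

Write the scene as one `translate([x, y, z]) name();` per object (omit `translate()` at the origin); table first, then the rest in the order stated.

table();
translate([722, -537, 0]) stool();
translate([722, 1143, 0]) stool();
translate([-524, 303, 0]) stool();
translate([1968, 303, 0]) stool();
translate([471, 362, 764]) bookshelf();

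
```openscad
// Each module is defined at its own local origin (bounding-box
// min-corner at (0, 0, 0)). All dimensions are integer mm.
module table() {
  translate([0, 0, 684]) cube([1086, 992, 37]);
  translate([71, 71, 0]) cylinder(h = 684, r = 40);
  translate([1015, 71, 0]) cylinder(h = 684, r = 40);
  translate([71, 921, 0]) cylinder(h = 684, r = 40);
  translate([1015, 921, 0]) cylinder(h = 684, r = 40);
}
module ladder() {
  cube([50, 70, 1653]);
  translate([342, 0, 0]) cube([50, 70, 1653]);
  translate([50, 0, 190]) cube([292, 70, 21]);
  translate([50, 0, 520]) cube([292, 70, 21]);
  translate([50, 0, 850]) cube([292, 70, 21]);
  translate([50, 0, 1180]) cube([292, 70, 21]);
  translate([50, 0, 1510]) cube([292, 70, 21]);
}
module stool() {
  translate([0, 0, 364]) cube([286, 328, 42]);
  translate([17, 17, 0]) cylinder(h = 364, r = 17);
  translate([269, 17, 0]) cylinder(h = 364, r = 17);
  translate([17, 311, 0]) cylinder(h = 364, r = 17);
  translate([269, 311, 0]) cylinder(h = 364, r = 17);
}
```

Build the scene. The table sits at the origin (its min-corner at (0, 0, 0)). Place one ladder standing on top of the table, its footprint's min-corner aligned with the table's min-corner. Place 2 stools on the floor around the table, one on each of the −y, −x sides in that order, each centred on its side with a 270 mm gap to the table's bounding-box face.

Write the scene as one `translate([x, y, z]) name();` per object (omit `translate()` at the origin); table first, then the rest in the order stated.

table();
translate([0, 0, 721]) ladder();
translate([400, -598, 0]) stool();
translate([-556, 332, 0]) stool();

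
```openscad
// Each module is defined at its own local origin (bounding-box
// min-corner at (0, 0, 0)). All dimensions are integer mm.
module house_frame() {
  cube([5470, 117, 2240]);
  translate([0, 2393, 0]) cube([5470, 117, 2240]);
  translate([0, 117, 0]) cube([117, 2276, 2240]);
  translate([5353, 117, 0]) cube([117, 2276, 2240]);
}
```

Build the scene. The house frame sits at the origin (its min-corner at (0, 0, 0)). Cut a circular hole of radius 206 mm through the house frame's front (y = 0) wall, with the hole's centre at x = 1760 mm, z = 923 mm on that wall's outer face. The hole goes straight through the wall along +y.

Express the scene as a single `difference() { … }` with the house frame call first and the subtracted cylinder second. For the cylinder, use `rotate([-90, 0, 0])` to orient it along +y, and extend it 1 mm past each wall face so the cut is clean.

difference() {
  house_frame();
  translate([1760, -1, 923]) rotate([-90, 0, 0]) cylinder(h = 119, r = 206);
}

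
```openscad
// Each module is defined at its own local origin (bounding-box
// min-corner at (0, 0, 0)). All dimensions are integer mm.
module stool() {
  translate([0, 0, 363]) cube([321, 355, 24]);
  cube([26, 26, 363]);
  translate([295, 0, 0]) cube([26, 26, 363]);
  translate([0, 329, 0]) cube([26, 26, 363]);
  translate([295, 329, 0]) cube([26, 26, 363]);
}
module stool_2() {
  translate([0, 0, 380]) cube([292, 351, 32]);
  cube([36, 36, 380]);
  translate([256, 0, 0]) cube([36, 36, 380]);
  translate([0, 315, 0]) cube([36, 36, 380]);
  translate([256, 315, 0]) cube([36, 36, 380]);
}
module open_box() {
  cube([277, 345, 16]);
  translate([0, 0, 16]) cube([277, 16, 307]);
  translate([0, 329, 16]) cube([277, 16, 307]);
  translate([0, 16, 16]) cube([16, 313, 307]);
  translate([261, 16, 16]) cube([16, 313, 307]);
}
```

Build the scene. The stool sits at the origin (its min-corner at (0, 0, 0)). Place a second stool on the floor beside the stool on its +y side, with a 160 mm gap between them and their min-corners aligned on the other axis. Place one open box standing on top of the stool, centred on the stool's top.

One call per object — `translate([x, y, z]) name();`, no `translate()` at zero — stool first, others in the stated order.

stool();
translate([0, 515, 0]) stool_2();
translate([22, 5, 387]) open_box();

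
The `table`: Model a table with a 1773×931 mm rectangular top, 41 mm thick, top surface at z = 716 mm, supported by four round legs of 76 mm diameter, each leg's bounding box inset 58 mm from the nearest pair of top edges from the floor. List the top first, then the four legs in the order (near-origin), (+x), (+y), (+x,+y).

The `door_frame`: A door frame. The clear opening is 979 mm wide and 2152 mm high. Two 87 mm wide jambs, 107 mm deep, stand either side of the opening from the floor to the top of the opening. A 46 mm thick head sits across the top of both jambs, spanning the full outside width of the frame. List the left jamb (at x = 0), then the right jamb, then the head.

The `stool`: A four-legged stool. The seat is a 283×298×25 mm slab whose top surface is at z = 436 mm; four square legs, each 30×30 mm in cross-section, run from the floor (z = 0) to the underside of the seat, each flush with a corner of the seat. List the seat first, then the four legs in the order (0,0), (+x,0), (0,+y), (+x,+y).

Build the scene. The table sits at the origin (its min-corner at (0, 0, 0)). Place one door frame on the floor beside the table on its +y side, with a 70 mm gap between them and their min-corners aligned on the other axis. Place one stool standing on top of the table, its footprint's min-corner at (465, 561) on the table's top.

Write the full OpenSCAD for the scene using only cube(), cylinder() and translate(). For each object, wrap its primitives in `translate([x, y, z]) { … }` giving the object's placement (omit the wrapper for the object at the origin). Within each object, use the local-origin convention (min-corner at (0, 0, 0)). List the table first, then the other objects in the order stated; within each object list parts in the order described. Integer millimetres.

translate([0, 0, 675]) cube([1773, 931, 41]);
translate([96, 96, 0]) cylinder(h = 675, r = 38);
translate([1677, 96, 0]) cylinder(h = 675, r = 38);
translate([96, 835, 0]) cylinder(h = 675, r = 38);
translate([1677, 835, 0]) cylinder(h = 675, r = 38);
translate([0, 1001, 0]) {
  cube([87, 107, 2152]);
  translate([1066, 0, 0]) cube([87, 107, 2152]);
  translate([0, 0, 2152]) cube([1153, 107, 46]);
}
translate([465, 561, 716]) {
  translate([0, 0, 411]) cube([283, 298, 25]);
  cube([30, 30, 411]);
  translate([253, 0, 0]) cube([30, 30, 411]);
  translate([0, 268, 0]) cube([30, 30, 411]);
  translate([253, 268, 0]) cube([30, 30, 411]);
}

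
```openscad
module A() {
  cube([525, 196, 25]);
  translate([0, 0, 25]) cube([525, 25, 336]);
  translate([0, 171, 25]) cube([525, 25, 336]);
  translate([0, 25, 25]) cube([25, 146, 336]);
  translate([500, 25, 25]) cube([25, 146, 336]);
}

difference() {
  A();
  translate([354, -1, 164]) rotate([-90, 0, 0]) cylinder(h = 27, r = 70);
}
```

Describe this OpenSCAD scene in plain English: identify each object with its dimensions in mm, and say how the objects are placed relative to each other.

A is an open-topped rectangular box: outside dimensions 525×196×361 mm, with a uniform wall and base thickness of 25 mm. The base is a full 525×196 slab on the floor; four walls sit on top of the base. The front and back walls (the −y and +y sides) span the full width; the two side walls fit between them.

The open box has a circular hole of radius 70 mm through its front wall, centred at (x = 354, z = 164).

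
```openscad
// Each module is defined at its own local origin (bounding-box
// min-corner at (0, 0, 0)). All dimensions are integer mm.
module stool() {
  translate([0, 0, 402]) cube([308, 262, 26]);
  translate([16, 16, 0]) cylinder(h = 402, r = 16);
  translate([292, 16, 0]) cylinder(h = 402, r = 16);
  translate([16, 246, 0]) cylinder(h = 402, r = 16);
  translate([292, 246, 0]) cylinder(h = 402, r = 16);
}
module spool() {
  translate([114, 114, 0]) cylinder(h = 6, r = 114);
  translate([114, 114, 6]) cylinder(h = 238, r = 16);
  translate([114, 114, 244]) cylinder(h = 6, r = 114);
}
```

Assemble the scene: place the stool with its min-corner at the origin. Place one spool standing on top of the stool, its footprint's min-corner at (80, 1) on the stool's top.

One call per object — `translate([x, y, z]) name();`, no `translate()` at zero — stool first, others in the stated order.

stool();
translate([80, 1, 428]) spool();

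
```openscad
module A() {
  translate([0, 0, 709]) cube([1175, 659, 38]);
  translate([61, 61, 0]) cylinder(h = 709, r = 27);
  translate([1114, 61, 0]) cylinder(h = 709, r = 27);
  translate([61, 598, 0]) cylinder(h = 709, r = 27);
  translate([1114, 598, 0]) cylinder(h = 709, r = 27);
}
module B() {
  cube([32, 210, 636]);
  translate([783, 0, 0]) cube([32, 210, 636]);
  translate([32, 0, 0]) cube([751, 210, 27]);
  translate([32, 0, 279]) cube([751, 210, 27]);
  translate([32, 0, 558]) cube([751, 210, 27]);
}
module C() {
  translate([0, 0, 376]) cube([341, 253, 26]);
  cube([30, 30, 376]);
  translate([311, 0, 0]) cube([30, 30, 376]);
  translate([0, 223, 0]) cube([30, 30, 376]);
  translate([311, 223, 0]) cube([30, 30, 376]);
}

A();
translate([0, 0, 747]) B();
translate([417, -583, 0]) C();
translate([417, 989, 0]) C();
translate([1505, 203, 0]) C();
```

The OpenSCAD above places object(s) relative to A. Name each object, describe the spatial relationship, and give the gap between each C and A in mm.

A is a table. B is a bookshelf. C is a stool. The bookshelf is on top of the table. Three stools sit around the table at the −y, +y, +x sides. The gap between each stool and the table is 330 mm.

Each stool's nearest face is 330 mm from the table's bounding box.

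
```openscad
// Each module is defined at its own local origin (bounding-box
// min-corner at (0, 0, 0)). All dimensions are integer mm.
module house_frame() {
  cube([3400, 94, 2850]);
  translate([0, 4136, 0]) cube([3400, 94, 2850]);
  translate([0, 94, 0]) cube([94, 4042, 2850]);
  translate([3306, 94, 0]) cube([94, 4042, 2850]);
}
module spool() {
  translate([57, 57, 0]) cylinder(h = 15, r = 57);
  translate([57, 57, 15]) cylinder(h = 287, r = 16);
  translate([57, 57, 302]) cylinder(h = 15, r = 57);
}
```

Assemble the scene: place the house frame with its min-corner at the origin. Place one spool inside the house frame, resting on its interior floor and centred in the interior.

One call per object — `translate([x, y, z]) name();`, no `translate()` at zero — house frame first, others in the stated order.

house_frame();
translate([1643, 2058, 0]) spool();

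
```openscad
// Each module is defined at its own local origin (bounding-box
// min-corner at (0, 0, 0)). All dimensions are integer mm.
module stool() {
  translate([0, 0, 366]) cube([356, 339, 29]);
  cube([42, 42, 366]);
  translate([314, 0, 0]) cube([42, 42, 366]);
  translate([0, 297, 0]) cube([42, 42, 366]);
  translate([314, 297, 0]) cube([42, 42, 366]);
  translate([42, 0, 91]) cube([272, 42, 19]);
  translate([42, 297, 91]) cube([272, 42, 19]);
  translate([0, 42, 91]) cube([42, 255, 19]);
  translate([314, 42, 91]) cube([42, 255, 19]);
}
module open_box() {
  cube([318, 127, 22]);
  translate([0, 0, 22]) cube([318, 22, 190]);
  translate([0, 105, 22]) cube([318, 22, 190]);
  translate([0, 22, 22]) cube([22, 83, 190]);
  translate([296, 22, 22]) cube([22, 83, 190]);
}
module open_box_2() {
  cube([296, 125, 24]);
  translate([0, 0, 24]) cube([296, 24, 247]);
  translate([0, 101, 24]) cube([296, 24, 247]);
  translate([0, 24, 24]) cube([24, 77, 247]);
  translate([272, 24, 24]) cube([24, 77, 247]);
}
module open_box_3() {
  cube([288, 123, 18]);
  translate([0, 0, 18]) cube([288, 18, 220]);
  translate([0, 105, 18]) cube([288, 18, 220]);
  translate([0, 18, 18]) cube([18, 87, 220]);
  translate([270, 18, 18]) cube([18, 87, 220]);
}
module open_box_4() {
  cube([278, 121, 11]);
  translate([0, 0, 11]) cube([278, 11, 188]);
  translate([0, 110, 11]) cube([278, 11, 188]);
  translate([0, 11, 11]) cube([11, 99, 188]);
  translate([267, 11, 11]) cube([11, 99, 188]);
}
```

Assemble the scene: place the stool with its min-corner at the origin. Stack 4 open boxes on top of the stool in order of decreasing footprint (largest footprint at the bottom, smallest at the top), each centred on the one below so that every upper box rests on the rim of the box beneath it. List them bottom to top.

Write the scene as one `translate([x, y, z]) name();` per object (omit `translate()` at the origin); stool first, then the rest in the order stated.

stool();
translate([19, 106, 395]) open_box();
translate([30, 107, 607]) open_box_2();
translate([34, 108, 878]) open_box_3();
translate([39, 109, 1116]) open_box_4();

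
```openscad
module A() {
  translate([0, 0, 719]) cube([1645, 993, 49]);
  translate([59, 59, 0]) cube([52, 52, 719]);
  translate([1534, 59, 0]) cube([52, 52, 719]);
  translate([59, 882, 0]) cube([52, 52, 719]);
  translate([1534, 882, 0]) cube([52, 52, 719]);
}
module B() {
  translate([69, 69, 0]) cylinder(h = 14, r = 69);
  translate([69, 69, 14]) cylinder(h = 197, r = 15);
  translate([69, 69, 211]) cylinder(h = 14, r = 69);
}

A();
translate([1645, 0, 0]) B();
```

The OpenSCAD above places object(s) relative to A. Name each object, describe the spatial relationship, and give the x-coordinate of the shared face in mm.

A is a table. B is a spool. The spool is against the table's +x side, with their −y faces flush. The x-coordinate of the shared face is 1645 mm.

The table's +x face and the spool's −x face are both at x = 1645 mm.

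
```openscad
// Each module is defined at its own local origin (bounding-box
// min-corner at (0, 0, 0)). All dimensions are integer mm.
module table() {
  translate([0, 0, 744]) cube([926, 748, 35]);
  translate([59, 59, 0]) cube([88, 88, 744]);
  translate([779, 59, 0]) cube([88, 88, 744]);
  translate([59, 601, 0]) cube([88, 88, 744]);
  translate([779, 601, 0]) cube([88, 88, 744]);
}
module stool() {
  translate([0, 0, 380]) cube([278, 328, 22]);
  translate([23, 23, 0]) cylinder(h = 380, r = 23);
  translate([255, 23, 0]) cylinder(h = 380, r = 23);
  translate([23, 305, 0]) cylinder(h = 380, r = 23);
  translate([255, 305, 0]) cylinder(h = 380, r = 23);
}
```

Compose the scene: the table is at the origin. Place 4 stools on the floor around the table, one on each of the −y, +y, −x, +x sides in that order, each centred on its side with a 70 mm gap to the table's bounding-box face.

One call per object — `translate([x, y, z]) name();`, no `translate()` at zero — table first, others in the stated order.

table();
translate([324, -398, 0]) stool();
translate([324, 818, 0]) stool();
translate([-348, 210, 0]) stool();
translate([996, 210, 0]) stool();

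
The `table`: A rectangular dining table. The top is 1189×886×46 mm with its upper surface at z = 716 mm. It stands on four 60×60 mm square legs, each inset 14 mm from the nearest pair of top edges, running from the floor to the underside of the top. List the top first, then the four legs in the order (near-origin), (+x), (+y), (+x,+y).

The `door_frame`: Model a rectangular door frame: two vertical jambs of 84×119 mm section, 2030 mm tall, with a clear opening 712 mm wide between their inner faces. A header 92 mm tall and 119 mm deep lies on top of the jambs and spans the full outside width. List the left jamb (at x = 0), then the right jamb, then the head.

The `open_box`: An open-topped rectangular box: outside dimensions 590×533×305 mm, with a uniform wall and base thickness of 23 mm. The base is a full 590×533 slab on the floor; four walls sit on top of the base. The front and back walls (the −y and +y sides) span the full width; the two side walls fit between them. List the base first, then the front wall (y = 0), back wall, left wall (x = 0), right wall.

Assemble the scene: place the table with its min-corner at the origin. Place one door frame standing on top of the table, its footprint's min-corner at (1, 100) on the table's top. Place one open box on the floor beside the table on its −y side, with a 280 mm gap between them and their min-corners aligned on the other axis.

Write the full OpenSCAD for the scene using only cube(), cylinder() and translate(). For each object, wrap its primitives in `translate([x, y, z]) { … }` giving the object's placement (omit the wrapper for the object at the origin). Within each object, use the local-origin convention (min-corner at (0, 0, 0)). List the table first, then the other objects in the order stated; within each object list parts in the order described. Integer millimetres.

translate([0, 0, 670]) cube([1189, 886, 46]);
translate([14, 14, 0]) cube([60, 60, 670]);
translate([1115, 14, 0]) cube([60, 60, 670]);
translate([14, 812, 0]) cube([60, 60, 670]);
translate([1115, 812, 0]) cube([60, 60, 670]);
translate([1, 100, 716]) {
  cube([84, 119, 2030]);
  translate([796, 0, 0]) cube([84, 119, 2030]);
  translate([0, 0, 2030]) cube([880, 119, 92]);
}
translate([0, -813, 0]) {
  cube([590, 533, 23]);
  translate([0, 0, 23]) cube([590, 23, 282]);
  translate([0, 510, 23]) cube([590, 23, 282]);
  translate([0, 23, 23]) cube([23, 487, 282]);
  translate([567, 23, 23]) cube([23, 487, 282]);
}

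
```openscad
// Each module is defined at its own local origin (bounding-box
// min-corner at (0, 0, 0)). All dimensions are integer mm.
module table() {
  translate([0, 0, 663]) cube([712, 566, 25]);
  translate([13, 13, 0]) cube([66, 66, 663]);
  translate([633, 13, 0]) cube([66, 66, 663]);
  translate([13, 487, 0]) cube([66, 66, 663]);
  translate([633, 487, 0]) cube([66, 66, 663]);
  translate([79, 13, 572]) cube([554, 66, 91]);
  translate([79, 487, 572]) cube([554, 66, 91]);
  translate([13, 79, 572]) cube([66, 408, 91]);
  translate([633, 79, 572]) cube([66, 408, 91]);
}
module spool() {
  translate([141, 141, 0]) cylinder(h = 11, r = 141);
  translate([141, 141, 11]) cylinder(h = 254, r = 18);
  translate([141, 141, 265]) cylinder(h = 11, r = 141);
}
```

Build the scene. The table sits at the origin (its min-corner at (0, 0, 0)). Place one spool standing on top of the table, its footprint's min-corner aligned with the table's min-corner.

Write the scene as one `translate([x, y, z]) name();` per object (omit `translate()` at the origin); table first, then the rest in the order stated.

table();
translate([0, 0, 688]) spool();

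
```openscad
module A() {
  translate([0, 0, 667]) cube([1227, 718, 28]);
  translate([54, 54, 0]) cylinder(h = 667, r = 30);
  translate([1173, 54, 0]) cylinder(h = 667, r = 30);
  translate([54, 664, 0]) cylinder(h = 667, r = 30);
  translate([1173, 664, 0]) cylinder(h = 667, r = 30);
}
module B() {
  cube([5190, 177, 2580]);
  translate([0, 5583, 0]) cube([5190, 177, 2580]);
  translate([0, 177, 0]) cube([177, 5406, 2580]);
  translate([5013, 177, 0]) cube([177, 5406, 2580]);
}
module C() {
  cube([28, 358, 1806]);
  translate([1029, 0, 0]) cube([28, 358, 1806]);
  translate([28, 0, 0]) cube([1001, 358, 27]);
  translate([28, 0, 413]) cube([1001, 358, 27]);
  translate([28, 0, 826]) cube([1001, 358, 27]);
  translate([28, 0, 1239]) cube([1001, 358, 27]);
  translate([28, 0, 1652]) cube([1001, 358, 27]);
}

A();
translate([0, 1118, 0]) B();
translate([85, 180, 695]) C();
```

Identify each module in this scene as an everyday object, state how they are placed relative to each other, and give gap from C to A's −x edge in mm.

A is a table. B is a house frame. C is a bookshelf. The house frame is on the floor beside the table on its +y side. The bookshelf is on top of the table, centred. The gap from the bookshelf to the table's −x edge is 85 mm.

The bookshelf's min-x is at 85; the table's min-x is 0; gap = 85 mm.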